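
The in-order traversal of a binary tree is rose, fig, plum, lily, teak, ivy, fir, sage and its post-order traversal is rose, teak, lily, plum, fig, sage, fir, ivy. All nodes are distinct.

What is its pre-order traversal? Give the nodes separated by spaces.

ivy fig rose plum lily teak fir sage

The last element of post-order is the root; it splits in-order into left and right subtrees.
Root ivy: left subtree has 5 nodes {rose, fig, plum, lily, teak}, right has 2 {fir, sage}.
  Root fig: left subtree has 1 node {rose}, right has 3 {plum, lily, teak}.
    Root plum: left subtree has 0 nodes { }, right has 2 {lily, teak}.
      Root lily: left subtree has 0 nodes { }, right has 1 {teak}.
  Root fir: left subtree has 0 nodes { }, right has 1 {sage}.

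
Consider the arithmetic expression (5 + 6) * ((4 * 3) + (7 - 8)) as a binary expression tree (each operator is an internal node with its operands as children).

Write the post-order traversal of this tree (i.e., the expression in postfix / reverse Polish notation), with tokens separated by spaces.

5 6 + 4 3 * 7 8 - + *

Post-order on an expression tree gives postfix notation: for each operator, emit left operand, right operand, then the operator.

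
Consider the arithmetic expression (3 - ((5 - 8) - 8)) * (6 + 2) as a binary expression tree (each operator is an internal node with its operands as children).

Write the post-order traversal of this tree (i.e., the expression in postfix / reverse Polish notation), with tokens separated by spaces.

Post-order on an expression tree gives postfix notation: for each operator, emit left operand, right operand, then the operator.

3 5 8 - 8 - - 6 2 + *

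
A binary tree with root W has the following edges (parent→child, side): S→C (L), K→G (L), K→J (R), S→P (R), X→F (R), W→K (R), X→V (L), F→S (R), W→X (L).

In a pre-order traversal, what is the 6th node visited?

C

Pre-order visits the node, then its left subtree, then its right subtree.
Visit W.
At W: go left to X.
  Visit X.
  At X: go left to V.
    V is a leaf — visit V.
  At X: go right to F.
    Visit F.
    At F: no left child.
    At F: go right to S.
      Visit S.
      At S: go left to C.
        C is a leaf — visit C.
      At S: go right to P.
        P is a leaf — visit P.
At W: go right to K.
  Visit K.
  At K: go left to G.
    G is a leaf — visit G.
  At K: go right to J.
    J is a leaf — visit J.
Full pre-order sequence: W, X, V, F, S, C, P, K, G, J.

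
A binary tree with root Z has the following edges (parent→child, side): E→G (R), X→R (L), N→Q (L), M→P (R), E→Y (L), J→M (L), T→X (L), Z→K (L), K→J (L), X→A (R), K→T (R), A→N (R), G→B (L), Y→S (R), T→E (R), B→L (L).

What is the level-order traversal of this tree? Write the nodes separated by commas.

Z, K, J, T, M, X, E, P, R, A, Y, G, N, S, B, Q, L

Level-order visits nodes level by level from the root, left to right within each level.
Level 0: Z
Level 1: K
Level 2: J, T
Level 3: M, X, E
Level 4: P, R, A, Y, G
Level 5: N, S, B
Level 6: Q, L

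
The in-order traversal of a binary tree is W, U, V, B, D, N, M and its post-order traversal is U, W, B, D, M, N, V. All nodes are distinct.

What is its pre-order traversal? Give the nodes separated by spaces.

The last element of post-order is the root; it splits in-order into left and right subtrees.
Root V: left subtree has 2 nodes {W, U}, right has 4 {B, D, N, M}.
  Root W: left subtree has 0 nodes { }, right has 1 {U}.
  Root N: left subtree has 2 nodes {B, D}, right has 1 {M}.
    Root D: left subtree has 1 node {B}, right has 0 { }.

V W U N D B M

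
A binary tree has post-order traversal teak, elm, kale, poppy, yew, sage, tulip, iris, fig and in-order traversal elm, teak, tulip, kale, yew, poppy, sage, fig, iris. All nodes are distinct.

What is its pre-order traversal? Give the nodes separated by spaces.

The last element of post-order is the root; it splits in-order into left and right subtrees.
Root fig: left subtree has 7 nodes {elm, teak, tulip, kale, yew, poppy, sage}, right has 1 {iris}.
  Root tulip: left subtree has 2 nodes {elm, teak}, right has 4 {kale, yew, poppy, sage}.
    Root elm: left subtree has 0 nodes { }, right has 1 {teak}.
    Root sage: left subtree has 3 nodes {kale, yew, poppy}, right has 0 { }.
      Root yew: left subtree has 1 node {kale}, right has 1 {poppy}.

fig tulip elm teak sage yew kale poppy iris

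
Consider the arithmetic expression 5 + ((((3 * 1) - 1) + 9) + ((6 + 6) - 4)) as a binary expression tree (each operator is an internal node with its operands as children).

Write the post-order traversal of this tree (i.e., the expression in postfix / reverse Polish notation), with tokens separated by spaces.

Post-order on an expression tree gives postfix notation: for each operator, emit left operand, right operand, then the operator.

5 3 1 * 1 - 9 + 6 6 + 4 - + +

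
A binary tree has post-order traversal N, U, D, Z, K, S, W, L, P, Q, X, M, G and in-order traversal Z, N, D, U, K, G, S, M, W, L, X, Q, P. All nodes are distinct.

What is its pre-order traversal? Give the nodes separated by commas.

The last element of post-order is the root; it splits in-order into left and right subtrees.
Root G: left subtree has 5 nodes {Z, N, D, U, K}, right has 7 {S, M, W, L, X, Q, P}.
  Root K: left subtree has 4 nodes {Z, N, D, U}, right has 0 { }.
    Root Z: left subtree has 0 nodes { }, right has 3 {N, D, U}.
      Root D: left subtree has 1 node {N}, right has 1 {U}.
  Root M: left subtree has 1 node {S}, right has 5 {W, L, X, Q, P}.
    Root X: left subtree has 2 nodes {W, L}, right has 2 {Q, P}.
      Root L: left subtree has 1 node {W}, right has 0 { }.
      Root Q: left subtree has 0 nodes { }, right has 1 {P}.

G, K, Z, D, N, U, M, S, X, L, W, Q, P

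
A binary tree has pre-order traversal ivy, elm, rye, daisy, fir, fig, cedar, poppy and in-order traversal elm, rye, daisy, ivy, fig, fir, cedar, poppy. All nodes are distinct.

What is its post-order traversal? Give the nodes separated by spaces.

daisy rye elm fig poppy cedar fir ivy

The first element of pre-order is the root; it splits in-order into left and right subtrees.
Root ivy: left subtree has 3 nodes {elm, rye, daisy}, right has 4 {fig, fir, cedar, poppy}.
  Root elm: left subtree has 0 nodes { }, right has 2 {rye, daisy}.
    Root rye: left subtree has 0 nodes { }, right has 1 {daisy}.
  Root fir: left subtree has 1 node {fig}, right has 2 {cedar, poppy}.
    Root cedar: left subtree has 0 nodes { }, right has 1 {poppy}.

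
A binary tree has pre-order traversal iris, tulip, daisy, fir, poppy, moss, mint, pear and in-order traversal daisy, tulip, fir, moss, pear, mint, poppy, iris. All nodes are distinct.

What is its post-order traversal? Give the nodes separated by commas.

The first element of pre-order is the root; it splits in-order into left and right subtrees.
Root iris: left subtree has 7 nodes {daisy, tulip, fir, moss, pear, mint, poppy}, right has 0 { }.
  Root tulip: left subtree has 1 node {daisy}, right has 5 {fir, moss, pear, mint, poppy}.
    Root fir: left subtree has 0 nodes { }, right has 4 {moss, pear, mint, poppy}.
      Root poppy: left subtree has 3 nodes {moss, pear, mint}, right has 0 { }.
        Root moss: left subtree has 0 nodes { }, right has 2 {pear, mint}.
          Root mint: left subtree has 1 node {pear}, right has 0 { }.

daisy, pear, mint, moss, poppy, fir, tulip, iris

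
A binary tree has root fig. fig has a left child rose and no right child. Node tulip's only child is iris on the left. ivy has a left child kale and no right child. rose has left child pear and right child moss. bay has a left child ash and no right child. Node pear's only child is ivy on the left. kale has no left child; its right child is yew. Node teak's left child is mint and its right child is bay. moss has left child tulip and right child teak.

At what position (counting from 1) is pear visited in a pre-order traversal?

3

Pre-order visits the node, then its left subtree, then its right subtree.
Visit fig.
At fig: go left to rose.
  Visit rose.
  At rose: go left to pear.
    Visit pear.
    At pear: go left to ivy.
      Visit ivy.
      At ivy: go left to kale.
        Visit kale.
        At kale: no left child.
        At kale: go right to yew.
          yew is a leaf — visit yew.
      At ivy: no right child.
    At pear: no right child.
  At rose: go right to moss.
    Visit moss.
    At moss: go left to tulip.
      Visit tulip.
      At tulip: go left to iris.
        iris is a leaf — visit iris.
      At tulip: no right child.
    At moss: go right to teak.
      Visit teak.
      At teak: go left to mint.
        mint is a leaf — visit mint.
      At teak: go right to bay.
        Visit bay.
        At bay: go left to ash.
          ash is a leaf — visit ash.
        At bay: no right child.
At fig: no right child.
Full pre-order sequence: fig, rose, pear, ivy, kale, yew, moss, tulip, iris, teak, mint, bay, ash.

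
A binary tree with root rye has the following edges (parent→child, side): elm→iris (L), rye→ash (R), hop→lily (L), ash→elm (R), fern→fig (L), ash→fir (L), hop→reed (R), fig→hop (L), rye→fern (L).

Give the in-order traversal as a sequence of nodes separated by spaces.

In-order visits the left subtree, then the node, then the right subtree.
At rye: go left to fern.
  At fern: go left to fig.
    At fig: go left to hop.
      At hop: go left to lily.
        lily is a leaf — visit lily.
      Visit hop.
      At hop: go right to reed.
        reed is a leaf — visit reed.
    Visit fig.
    At fig: no right child.
  Visit fern.
  At fern: no right child.
Visit rye.
At rye: go right to ash.
  At ash: go left to fir.
    fir is a leaf — visit fir.
  Visit ash.
  At ash: go right to elm.
    At elm: go left to iris.
      iris is a leaf — visit iris.
    Visit elm.
    At elm: no right child.

lily hop reed fig fern rye fir ash iris elm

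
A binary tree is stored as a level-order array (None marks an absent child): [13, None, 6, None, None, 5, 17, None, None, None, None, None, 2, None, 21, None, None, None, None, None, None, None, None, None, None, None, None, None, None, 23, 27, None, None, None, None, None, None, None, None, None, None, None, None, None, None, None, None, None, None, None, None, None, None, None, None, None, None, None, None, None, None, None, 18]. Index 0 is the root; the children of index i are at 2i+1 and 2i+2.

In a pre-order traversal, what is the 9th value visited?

18

Pre-order visits the node, then its left subtree, then its right subtree.
Visit 13.
At 13: no left child.
At 13: go right to 6.
  Visit 6.
  At 6: go left to 5.
    Visit 5.
    At 5: no left child.
    At 5: go right to 2.
      2 is a leaf — visit 2.
  At 6: go right to 17.
    Visit 17.
    At 17: no left child.
    At 17: go right to 21.
      Visit 21.
      At 21: go left to 23.
        23 is a leaf — visit 23.
      At 21: go right to 27.
        Visit 27.
        At 27: no left child.
        At 27: go right to 18.
          18 is a leaf — visit 18.
Full pre-order sequence: 13, 6, 5, 2, 17, 21, 23, 27, 18.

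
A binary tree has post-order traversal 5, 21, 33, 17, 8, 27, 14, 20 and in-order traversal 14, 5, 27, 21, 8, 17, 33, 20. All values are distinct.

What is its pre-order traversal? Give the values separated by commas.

The last element of post-order is the root; it splits in-order into left and right subtrees.
Root 20: left subtree has 7 nodes {14, 5, 27, 21, 8, 17, 33}, right has 0 { }.
  Root 14: left subtree has 0 nodes { }, right has 6 {5, 27, 21, 8, 17, 33}.
    Root 27: left subtree has 1 node {5}, right has 4 {21, 8, 17, 33}.
      Root 8: left subtree has 1 node {21}, right has 2 {17, 33}.
        Root 17: left subtree has 0 nodes { }, right has 1 {33}.

20, 14, 27, 5, 8, 21, 17, 33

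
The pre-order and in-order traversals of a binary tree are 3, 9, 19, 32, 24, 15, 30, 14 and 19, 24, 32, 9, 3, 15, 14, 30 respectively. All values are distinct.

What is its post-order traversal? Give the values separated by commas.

The first element of pre-order is the root; it splits in-order into left and right subtrees.
Root 3: left subtree has 4 nodes {19, 24, 32, 9}, right has 3 {15, 14, 30}.
  Root 9: left subtree has 3 nodes {19, 24, 32}, right has 0 { }.
    Root 19: left subtree has 0 nodes { }, right has 2 {24, 32}.
      Root 32: left subtree has 1 node {24}, right has 0 { }.
  Root 15: left subtree has 0 nodes { }, right has 2 {14, 30}.
    Root 30: left subtree has 1 node {14}, right has 0 { }.

24, 32, 19, 9, 14, 30, 15, 3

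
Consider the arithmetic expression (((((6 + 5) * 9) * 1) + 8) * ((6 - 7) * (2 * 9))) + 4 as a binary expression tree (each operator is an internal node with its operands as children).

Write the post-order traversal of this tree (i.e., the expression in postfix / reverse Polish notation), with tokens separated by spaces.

6 5 + 9 * 1 * 8 + 6 7 - 2 9 * * * 4 +

Post-order on an expression tree gives postfix notation: for each operator, emit left operand, right operand, then the operator.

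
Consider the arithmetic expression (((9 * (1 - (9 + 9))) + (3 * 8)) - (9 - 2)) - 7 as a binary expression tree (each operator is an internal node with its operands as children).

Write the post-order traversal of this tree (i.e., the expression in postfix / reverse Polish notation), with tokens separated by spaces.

9 1 9 9 + - * 3 8 * + 9 2 - - 7 -

Post-order on an expression tree gives postfix notation: for each operator, emit left operand, right operand, then the operator.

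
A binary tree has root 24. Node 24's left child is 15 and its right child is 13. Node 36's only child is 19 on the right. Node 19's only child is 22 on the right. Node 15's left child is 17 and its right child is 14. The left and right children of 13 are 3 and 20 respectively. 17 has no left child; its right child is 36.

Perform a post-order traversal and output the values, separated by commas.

Post-order visits the left subtree, then the right subtree, then the node.
At 24: go left to 15.
  At 15: go left to 17.
    At 17: no left child.
    At 17: go right to 36.
      At 36: no left child.
      At 36: go right to 19.
        At 19: no left child.
        At 19: go right to 22.
          22 is a leaf — visit 22.
        Visit 19.
      Visit 36.
    Visit 17.
  At 15: go right to 14.
    14 is a leaf — visit 14.
  Visit 15.
At 24: go right to 13.
  At 13: go left to 3.
    3 is a leaf — visit 3.
  At 13: go right to 20.
    20 is a leaf — visit 20.
  Visit 13.
Visit 24.

22, 19, 36, 17, 14, 15, 3, 20, 13, 24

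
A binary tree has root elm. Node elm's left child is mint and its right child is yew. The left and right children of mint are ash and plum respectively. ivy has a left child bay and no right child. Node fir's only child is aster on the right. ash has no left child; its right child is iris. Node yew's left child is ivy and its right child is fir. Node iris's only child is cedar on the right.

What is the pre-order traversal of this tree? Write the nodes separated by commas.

elm, mint, ash, iris, cedar, plum, yew, ivy, bay, fir, aster

Pre-order visits the node, then its left subtree, then its right subtree.
Visit elm.
At elm: go left to mint.
  Visit mint.
  At mint: go left to ash.
    Visit ash.
    At ash: no left child.
    At ash: go right to iris.
      Visit iris.
      At iris: no left child.
      At iris: go right to cedar.
        cedar is a leaf — visit cedar.
  At mint: go right to plum.
    plum is a leaf — visit plum.
At elm: go right to yew.
  Visit yew.
  At yew: go left to ivy.
    Visit ivy.
    At ivy: go left to bay.
      bay is a leaf — visit bay.
    At ivy: no right child.
  At yew: go right to fir.
    Visit fir.
    At fir: no left child.
    At fir: go right to aster.
      aster is a leaf — visit aster.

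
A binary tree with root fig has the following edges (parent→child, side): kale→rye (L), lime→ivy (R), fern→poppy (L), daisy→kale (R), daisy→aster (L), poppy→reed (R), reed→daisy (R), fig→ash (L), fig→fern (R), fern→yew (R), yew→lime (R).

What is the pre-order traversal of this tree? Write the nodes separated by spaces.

Pre-order visits the node, then its left subtree, then its right subtree.
Visit fig.
At fig: go left to ash.
  ash is a leaf — visit ash.
At fig: go right to fern.
  Visit fern.
  At fern: go left to poppy.
    Visit poppy.
    At poppy: no left child.
    At poppy: go right to reed.
      Visit reed.
      At reed: no left child.
      At reed: go right to daisy.
        Visit daisy.
        At daisy: go left to aster.
          aster is a leaf — visit aster.
        At daisy: go right to kale.
          Visit kale.
          At kale: go left to rye.
            rye is a leaf — visit rye.
          At kale: no right child.
  At fern: go right to yew.
    Visit yew.
    At yew: no left child.
    At yew: go right to lime.
      Visit lime.
      At lime: no left child.
      At lime: go right to ivy.
        ivy is a leaf — visit ivy.

fig ash fern poppy reed daisy aster kale rye yew lime ivy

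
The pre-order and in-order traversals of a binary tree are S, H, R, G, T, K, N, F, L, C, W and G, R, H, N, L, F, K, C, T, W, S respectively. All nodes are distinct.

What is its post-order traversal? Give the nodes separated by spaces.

G R L F N C K W T H S

The first element of pre-order is the root; it splits in-order into left and right subtrees.
Root S: left subtree has 10 nodes {G, R, H, N, L, F, K, C, T, W}, right has 0 { }.
  Root H: left subtree has 2 nodes {G, R}, right has 7 {N, L, F, K, C, T, W}.
    Root R: left subtree has 1 node {G}, right has 0 { }.
    Root T: left subtree has 5 nodes {N, L, F, K, C}, right has 1 {W}.
      Root K: left subtree has 3 nodes {N, L, F}, right has 1 {C}.
        Root N: left subtree has 0 nodes { }, right has 2 {L, F}.
          Root F: left subtree has 1 node {L}, right has 0 { }.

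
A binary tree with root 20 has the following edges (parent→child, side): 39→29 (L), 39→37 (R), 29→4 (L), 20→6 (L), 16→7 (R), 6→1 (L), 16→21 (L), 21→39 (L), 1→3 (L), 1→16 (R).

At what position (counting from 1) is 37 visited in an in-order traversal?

6

In-order visits the left subtree, then the node, then the right subtree.
At 20: go left to 6.
  At 6: go left to 1.
    At 1: go left to 3.
      3 is a leaf — visit 3.
    Visit 1.
    At 1: go right to 16.
      At 16: go left to 21.
        At 21: go left to 39.
          At 39: go left to 29.
            At 29: go left to 4.
              4 is a leaf — visit 4.
            Visit 29.
            At 29: no right child.
          Visit 39.
          At 39: go right to 37.
            37 is a leaf — visit 37.
        Visit 21.
        At 21: no right child.
      Visit 16.
      At 16: go right to 7.
        7 is a leaf — visit 7.
  Visit 6.
  At 6: no right child.
Visit 20.
At 20: no right child.
Full in-order sequence: 3, 1, 4, 29, 39, 37, 21, 16, 7, 6, 20.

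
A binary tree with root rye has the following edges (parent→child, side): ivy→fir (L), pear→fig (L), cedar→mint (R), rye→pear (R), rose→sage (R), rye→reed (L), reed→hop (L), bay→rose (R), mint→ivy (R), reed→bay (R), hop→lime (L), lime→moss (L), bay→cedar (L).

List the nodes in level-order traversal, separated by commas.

Level-order visits nodes level by level from the root, left to right within each level.
Level 0: rye
Level 1: reed, pear
Level 2: hop, bay, fig
Level 3: lime, cedar, rose
Level 4: moss, mint, sage
Level 5: ivy
Level 6: fir

rye, reed, pear, hop, bay, fig, lime, cedar, rose, moss, mint, sage, ivy, fir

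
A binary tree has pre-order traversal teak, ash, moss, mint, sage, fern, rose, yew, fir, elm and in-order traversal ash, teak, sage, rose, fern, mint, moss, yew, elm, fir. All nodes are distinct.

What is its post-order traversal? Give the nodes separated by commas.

The first element of pre-order is the root; it splits in-order into left and right subtrees.
Root teak: left subtree has 1 node {ash}, right has 8 {sage, rose, fern, mint, moss, yew, elm, fir}.
  Root moss: left subtree has 4 nodes {sage, rose, fern, mint}, right has 3 {yew, elm, fir}.
    Root mint: left subtree has 3 nodes {sage, rose, fern}, right has 0 { }.
      Root sage: left subtree has 0 nodes { }, right has 2 {rose, fern}.
        Root fern: left subtree has 1 node {rose}, right has 0 { }.
    Root yew: left subtree has 0 nodes { }, right has 2 {elm, fir}.
      Root fir: left subtree has 1 node {elm}, right has 0 { }.

ash, rose, fern, sage, mint, elm, fir, yew, moss, teak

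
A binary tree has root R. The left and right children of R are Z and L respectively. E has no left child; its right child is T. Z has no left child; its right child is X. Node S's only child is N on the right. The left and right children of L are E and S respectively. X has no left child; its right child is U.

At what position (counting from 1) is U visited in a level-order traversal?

7

Level-order visits nodes level by level from the root, left to right within each level.
Level 0: R
Level 1: Z, L
Level 2: X, E, S
Level 3: U, T, N
Full level-order sequence: R, Z, L, X, E, S, U, T, N.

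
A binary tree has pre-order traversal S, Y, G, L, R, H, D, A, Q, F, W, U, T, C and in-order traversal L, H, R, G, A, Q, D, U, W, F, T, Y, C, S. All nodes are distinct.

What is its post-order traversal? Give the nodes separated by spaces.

H R L Q A U W T F D G C Y S

The first element of pre-order is the root; it splits in-order into left and right subtrees.
Root S: left subtree has 13 nodes {L, H, R, G, A, Q, D, U, W, F, T, Y, C}, right has 0 { }.
  Root Y: left subtree has 11 nodes {L, H, R, G, A, Q, D, U, W, F, T}, right has 1 {C}.
    Root G: left subtree has 3 nodes {L, H, R}, right has 7 {A, Q, D, U, W, F, T}.
      Root L: left subtree has 0 nodes { }, right has 2 {H, R}.
        Root R: left subtree has 1 node {H}, right has 0 { }.
      Root D: left subtree has 2 nodes {A, Q}, right has 4 {U, W, F, T}.
        Root A: left subtree has 0 nodes { }, right has 1 {Q}.
        Root F: left subtree has 2 nodes {U, W}, right has 1 {T}.
          Root W: left subtree has 1 node {U}, right has 0 { }.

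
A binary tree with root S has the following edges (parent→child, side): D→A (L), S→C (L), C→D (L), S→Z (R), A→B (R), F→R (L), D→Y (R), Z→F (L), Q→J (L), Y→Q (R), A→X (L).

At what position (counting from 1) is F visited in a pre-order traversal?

Pre-order visits the node, then its left subtree, then its right subtree.
Visit S.
At S: go left to C.
  Visit C.
  At C: go left to D.
    Visit D.
    At D: go left to A.
      Visit A.
      At A: go left to X.
        X is a leaf — visit X.
      At A: go right to B.
        B is a leaf — visit B.
    At D: go right to Y.
      Visit Y.
      At Y: no left child.
      At Y: go right to Q.
        Visit Q.
        At Q: go left to J.
          J is a leaf — visit J.
        At Q: no right child.
  At C: no right child.
At S: go right to Z.
  Visit Z.
  At Z: go left to F.
    Visit F.
    At F: go left to R.
      R is a leaf — visit R.
    At F: no right child.
  At Z: no right child.
Full pre-order sequence: S, C, D, A, X, B, Y, Q, J, Z, F, R.

11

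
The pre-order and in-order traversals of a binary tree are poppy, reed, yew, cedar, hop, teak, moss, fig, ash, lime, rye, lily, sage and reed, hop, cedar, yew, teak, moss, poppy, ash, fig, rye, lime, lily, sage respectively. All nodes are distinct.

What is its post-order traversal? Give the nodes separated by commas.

hop, cedar, moss, teak, yew, reed, ash, rye, sage, lily, lime, fig, poppy

The first element of pre-order is the root; it splits in-order into left and right subtrees.
Root poppy: left subtree has 6 nodes {reed, hop, cedar, yew, teak, moss}, right has 6 {ash, fig, rye, lime, lily, sage}.
  Root reed: left subtree has 0 nodes { }, right has 5 {hop, cedar, yew, teak, moss}.
    Root yew: left subtree has 2 nodes {hop, cedar}, right has 2 {teak, moss}.
      Root cedar: left subtree has 1 node {hop}, right has 0 { }.
      Root teak: left subtree has 0 nodes { }, right has 1 {moss}.
  Root fig: left subtree has 1 node {ash}, right has 4 {rye, lime, lily, sage}.
    Root lime: left subtree has 1 node {rye}, right has 2 {lily, sage}.
      Root lily: left subtree has 0 nodes { }, right has 1 {sage}.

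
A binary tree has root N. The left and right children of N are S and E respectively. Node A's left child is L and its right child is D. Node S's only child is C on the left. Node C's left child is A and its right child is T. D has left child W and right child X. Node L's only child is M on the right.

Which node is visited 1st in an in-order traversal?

In-order visits the left subtree, then the node, then the right subtree.
At N: go left to S.
  At S: go left to C.
    At C: go left to A.
      At A: go left to L.
        At L: no left child.
        Visit L.
        At L: go right to M.
          M is a leaf — visit M.
      Visit A.
      At A: go right to D.
        At D: go left to W.
          W is a leaf — visit W.
        Visit D.
        At D: go right to X.
          X is a leaf — visit X.
    Visit C.
    At C: go right to T.
      T is a leaf — visit T.
  Visit S.
  At S: no right child.
Visit N.
At N: go right to E.
  E is a leaf — visit E.
Full in-order sequence: L, M, A, W, D, X, C, T, S, N, E.

L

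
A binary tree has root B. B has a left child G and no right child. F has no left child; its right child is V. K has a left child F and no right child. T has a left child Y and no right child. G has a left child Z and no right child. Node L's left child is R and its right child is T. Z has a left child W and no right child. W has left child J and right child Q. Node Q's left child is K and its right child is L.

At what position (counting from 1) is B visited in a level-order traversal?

Level-order visits nodes level by level from the root, left to right within each level.
Level 0: B
Level 1: G
Level 2: Z
Level 3: W
Level 4: J, Q
Level 5: K, L
Level 6: F, R, T
Level 7: V, Y
Full level-order sequence: B, G, Z, W, J, Q, K, L, F, R, T, V, Y.

1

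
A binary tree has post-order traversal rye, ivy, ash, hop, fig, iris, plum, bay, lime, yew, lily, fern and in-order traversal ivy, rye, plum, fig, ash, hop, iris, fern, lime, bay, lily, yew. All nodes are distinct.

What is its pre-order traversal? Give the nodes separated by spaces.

fern plum ivy rye iris fig hop ash lily lime bay yew

The last element of post-order is the root; it splits in-order into left and right subtrees.
Root fern: left subtree has 7 nodes {ivy, rye, plum, fig, ash, hop, iris}, right has 4 {lime, bay, lily, yew}.
  Root plum: left subtree has 2 nodes {ivy, rye}, right has 4 {fig, ash, hop, iris}.
    Root ivy: left subtree has 0 nodes { }, right has 1 {rye}.
    Root iris: left subtree has 3 nodes {fig, ash, hop}, right has 0 { }.
      Root fig: left subtree has 0 nodes { }, right has 2 {ash, hop}.
        Root hop: left subtree has 1 node {ash}, right has 0 { }.
  Root lily: left subtree has 2 nodes {lime, bay}, right has 1 {yew}.
    Root lime: left subtree has 0 nodes { }, right has 1 {bay}.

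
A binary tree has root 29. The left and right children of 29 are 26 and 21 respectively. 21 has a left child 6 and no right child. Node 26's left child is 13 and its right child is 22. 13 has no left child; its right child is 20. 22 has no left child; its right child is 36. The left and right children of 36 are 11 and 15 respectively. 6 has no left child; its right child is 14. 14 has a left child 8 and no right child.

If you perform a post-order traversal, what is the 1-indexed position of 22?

Post-order visits the left subtree, then the right subtree, then the node.
At 29: go left to 26.
  At 26: go left to 13.
    At 13: no left child.
    At 13: go right to 20.
      20 is a leaf — visit 20.
    Visit 13.
  At 26: go right to 22.
    At 22: no left child.
    At 22: go right to 36.
      At 36: go left to 11.
        11 is a leaf — visit 11.
      At 36: go right to 15.
        15 is a leaf — visit 15.
      Visit 36.
    Visit 22.
  Visit 26.
At 29: go right to 21.
  At 21: go left to 6.
    At 6: no left child.
    At 6: go right to 14.
      At 14: go left to 8.
        8 is a leaf — visit 8.
      At 14: no right child.
      Visit 14.
    Visit 6.
  At 21: no right child.
  Visit 21.
Visit 29.
Full post-order sequence: 20, 13, 11, 15, 36, 22, 26, 8, 14, 6, 21, 29.

6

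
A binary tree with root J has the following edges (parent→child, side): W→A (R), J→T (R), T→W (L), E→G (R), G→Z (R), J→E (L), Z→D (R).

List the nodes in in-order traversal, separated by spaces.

E G Z D J W A T

In-order visits the left subtree, then the node, then the right subtree.
At J: go left to E.
  At E: no left child.
  Visit E.
  At E: go right to G.
    At G: no left child.
    Visit G.
    At G: go right to Z.
      At Z: no left child.
      Visit Z.
      At Z: go right to D.
        D is a leaf — visit D.
Visit J.
At J: go right to T.
  At T: go left to W.
    At W: no left child.
    Visit W.
    At W: go right to A.
      A is a leaf — visit A.
  Visit T.
  At T: no right child.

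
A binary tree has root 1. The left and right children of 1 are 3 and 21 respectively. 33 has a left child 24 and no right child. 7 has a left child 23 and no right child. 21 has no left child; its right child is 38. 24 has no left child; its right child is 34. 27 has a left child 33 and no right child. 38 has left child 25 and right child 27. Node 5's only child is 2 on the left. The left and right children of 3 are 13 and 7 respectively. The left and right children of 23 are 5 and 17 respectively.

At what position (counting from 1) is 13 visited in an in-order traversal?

1

In-order visits the left subtree, then the node, then the right subtree.
At 1: go left to 3.
  At 3: go left to 13.
    13 is a leaf — visit 13.
  Visit 3.
  At 3: go right to 7.
    At 7: go left to 23.
      At 23: go left to 5.
        At 5: go left to 2.
          2 is a leaf — visit 2.
        Visit 5.
        At 5: no right child.
      Visit 23.
      At 23: go right to 17.
        17 is a leaf — visit 17.
    Visit 7.
    At 7: no right child.
Visit 1.
At 1: go right to 21.
  At 21: no left child.
  Visit 21.
  At 21: go right to 38.
    At 38: go left to 25.
      25 is a leaf — visit 25.
    Visit 38.
    At 38: go right to 27.
      At 27: go left to 33.
        At 33: go left to 24.
          At 24: no left child.
          Visit 24.
          At 24: go right to 34.
            34 is a leaf — visit 34.
        Visit 33.
        At 33: no right child.
      Visit 27.
      At 27: no right child.
Full in-order sequence: 13, 3, 2, 5, 23, 17, 7, 1, 21, 25, 38, 24, 34, 33, 27.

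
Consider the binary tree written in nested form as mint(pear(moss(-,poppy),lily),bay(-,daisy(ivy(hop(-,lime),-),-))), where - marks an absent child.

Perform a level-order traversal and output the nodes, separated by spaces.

Level-order visits nodes level by level from the root, left to right within each level.
Level 0: mint
Level 1: pear, bay
Level 2: moss, lily, daisy
Level 3: poppy, ivy
Level 4: hop
Level 5: lime

mint pear bay moss lily daisy poppy ivy hop lime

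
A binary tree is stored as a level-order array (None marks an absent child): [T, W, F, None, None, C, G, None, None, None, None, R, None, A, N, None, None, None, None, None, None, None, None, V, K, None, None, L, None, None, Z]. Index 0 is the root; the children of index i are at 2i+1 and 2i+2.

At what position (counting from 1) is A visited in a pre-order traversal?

9

Pre-order visits the node, then its left subtree, then its right subtree.
Visit T.
At T: go left to W.
  W is a leaf — visit W.
At T: go right to F.
  Visit F.
  At F: go left to C.
    Visit C.
    At C: go left to R.
      Visit R.
      At R: go left to V.
        V is a leaf — visit V.
      At R: go right to K.
        K is a leaf — visit K.
    At C: no right child.
  At F: go right to G.
    Visit G.
    At G: go left to A.
      Visit A.
      At A: go left to L.
        L is a leaf — visit L.
      At A: no right child.
    At G: go right to N.
      Visit N.
      At N: no left child.
      At N: go right to Z.
        Z is a leaf — visit Z.
Full pre-order sequence: T, W, F, C, R, V, K, G, A, L, N, Z.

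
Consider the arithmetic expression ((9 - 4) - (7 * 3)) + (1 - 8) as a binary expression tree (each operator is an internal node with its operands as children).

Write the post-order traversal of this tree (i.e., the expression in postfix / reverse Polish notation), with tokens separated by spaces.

Post-order on an expression tree gives postfix notation: for each operator, emit left operand, right operand, then the operator.

9 4 - 7 3 * - 1 8 - +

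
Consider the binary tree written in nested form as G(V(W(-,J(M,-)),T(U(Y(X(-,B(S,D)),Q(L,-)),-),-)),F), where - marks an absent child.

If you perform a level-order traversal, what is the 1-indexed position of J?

Level-order visits nodes level by level from the root, left to right within each level.
Level 0: G
Level 1: V, F
Level 2: W, T
Level 3: J, U
Level 4: M, Y
Level 5: X, Q
Level 6: B, L
Level 7: S, D
Full level-order sequence: G, V, F, W, T, J, U, M, Y, X, Q, B, L, S, D.

6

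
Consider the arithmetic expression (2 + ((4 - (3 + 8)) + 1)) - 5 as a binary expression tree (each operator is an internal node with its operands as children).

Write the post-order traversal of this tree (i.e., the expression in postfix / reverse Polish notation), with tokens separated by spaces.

2 4 3 8 + - 1 + + 5 -

Post-order on an expression tree gives postfix notation: for each operator, emit left operand, right operand, then the operator.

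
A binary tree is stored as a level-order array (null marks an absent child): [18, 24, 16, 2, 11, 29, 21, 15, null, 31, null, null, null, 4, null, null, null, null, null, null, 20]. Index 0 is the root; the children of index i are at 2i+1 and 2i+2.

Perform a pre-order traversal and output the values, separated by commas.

Pre-order visits the node, then its left subtree, then its right subtree.
Visit 18.
At 18: go left to 24.
  Visit 24.
  At 24: go left to 2.
    Visit 2.
    At 2: go left to 15.
      15 is a leaf — visit 15.
    At 2: no right child.
  At 24: go right to 11.
    Visit 11.
    At 11: go left to 31.
      Visit 31.
      At 31: no left child.
      At 31: go right to 20.
        20 is a leaf — visit 20.
    At 11: no right child.
At 18: go right to 16.
  Visit 16.
  At 16: go left to 29.
    29 is a leaf — visit 29.
  At 16: go right to 21.
    Visit 21.
    At 21: go left to 4.
      4 is a leaf — visit 4.
    At 21: no right child.

18, 24, 2, 15, 11, 31, 20, 16, 29, 21, 4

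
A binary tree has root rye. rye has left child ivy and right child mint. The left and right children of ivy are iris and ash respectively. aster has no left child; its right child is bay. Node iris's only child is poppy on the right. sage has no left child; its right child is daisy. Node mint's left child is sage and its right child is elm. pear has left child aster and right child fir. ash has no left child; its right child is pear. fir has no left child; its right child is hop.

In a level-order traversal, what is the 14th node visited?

hop

Level-order visits nodes level by level from the root, left to right within each level.
Level 0: rye
Level 1: ivy, mint
Level 2: iris, ash, sage, elm
Level 3: poppy, pear, daisy
Level 4: aster, fir
Level 5: bay, hop
Full level-order sequence: rye, ivy, mint, iris, ash, sage, elm, poppy, pear, daisy, aster, fir, bay, hop.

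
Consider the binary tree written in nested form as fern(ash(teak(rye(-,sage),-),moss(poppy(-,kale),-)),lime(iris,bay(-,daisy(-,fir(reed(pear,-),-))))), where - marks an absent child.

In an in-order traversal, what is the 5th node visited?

In-order visits the left subtree, then the node, then the right subtree.
At fern: go left to ash.
  At ash: go left to teak.
    At teak: go left to rye.
      At rye: no left child.
      Visit rye.
      At rye: go right to sage.
        sage is a leaf — visit sage.
    Visit teak.
    At teak: no right child.
  Visit ash.
  At ash: go right to moss.
    At moss: go left to poppy.
      At poppy: no left child.
      Visit poppy.
      At poppy: go right to kale.
        kale is a leaf — visit kale.
    Visit moss.
    At moss: no right child.
Visit fern.
At fern: go right to lime.
  At lime: go left to iris.
    iris is a leaf — visit iris.
  Visit lime.
  At lime: go right to bay.
    At bay: no left child.
    Visit bay.
    At bay: go right to daisy.
      At daisy: no left child.
      Visit daisy.
      At daisy: go right to fir.
        At fir: go left to reed.
          At reed: go left to pear.
            pear is a leaf — visit pear.
          Visit reed.
          At reed: no right child.
        Visit fir.
        At fir: no right child.
Full in-order sequence: rye, sage, teak, ash, poppy, kale, moss, fern, iris, lime, bay, daisy, pear, reed, fir.

poppy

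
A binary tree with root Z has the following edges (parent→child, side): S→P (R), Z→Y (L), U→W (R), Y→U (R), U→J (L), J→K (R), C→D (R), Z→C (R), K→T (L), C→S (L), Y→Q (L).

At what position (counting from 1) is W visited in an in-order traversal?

In-order visits the left subtree, then the node, then the right subtree.
At Z: go left to Y.
  At Y: go left to Q.
    Q is a leaf — visit Q.
  Visit Y.
  At Y: go right to U.
    At U: go left to J.
      At J: no left child.
      Visit J.
      At J: go right to K.
        At K: go left to T.
          T is a leaf — visit T.
        Visit K.
        At K: no right child.
    Visit U.
    At U: go right to W.
      W is a leaf — visit W.
Visit Z.
At Z: go right to C.
  At C: go left to S.
    At S: no left child.
    Visit S.
    At S: go right to P.
      P is a leaf — visit P.
  Visit C.
  At C: go right to D.
    D is a leaf — visit D.
Full in-order sequence: Q, Y, J, T, K, U, W, Z, S, P, C, D.

7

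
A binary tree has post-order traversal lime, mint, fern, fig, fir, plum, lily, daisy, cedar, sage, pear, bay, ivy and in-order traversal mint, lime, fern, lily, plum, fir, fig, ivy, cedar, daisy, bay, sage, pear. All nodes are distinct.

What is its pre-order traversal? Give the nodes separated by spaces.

ivy lily fern mint lime plum fir fig bay cedar daisy pear sage

The last element of post-order is the root; it splits in-order into left and right subtrees.
Root ivy: left subtree has 7 nodes {mint, lime, fern, lily, plum, fir, fig}, right has 5 {cedar, daisy, bay, sage, pear}.
  Root lily: left subtree has 3 nodes {mint, lime, fern}, right has 3 {plum, fir, fig}.
    Root fern: left subtree has 2 nodes {mint, lime}, right has 0 { }.
      Root mint: left subtree has 0 nodes { }, right has 1 {lime}.
    Root plum: left subtree has 0 nodes { }, right has 2 {fir, fig}.
      Root fir: left subtree has 0 nodes { }, right has 1 {fig}.
  Root bay: left subtree has 2 nodes {cedar, daisy}, right has 2 {sage, pear}.
    Root cedar: left subtree has 0 nodes { }, right has 1 {daisy}.
    Root pear: left subtree has 1 node {sage}, right has 0 { }.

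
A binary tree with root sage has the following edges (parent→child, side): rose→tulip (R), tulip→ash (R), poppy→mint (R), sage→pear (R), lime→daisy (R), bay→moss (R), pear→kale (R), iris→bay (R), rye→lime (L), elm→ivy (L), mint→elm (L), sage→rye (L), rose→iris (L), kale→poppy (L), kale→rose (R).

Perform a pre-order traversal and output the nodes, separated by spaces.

sage rye lime daisy pear kale poppy mint elm ivy rose iris bay moss tulip ash

Pre-order visits the node, then its left subtree, then its right subtree.
Visit sage.
At sage: go left to rye.
  Visit rye.
  At rye: go left to lime.
    Visit lime.
    At lime: no left child.
    At lime: go right to daisy.
      daisy is a leaf — visit daisy.
  At rye: no right child.
At sage: go right to pear.
  Visit pear.
  At pear: no left child.
  At pear: go right to kale.
    Visit kale.
    At kale: go left to poppy.
      Visit poppy.
      At poppy: no left child.
      At poppy: go right to mint.
        Visit mint.
        At mint: go left to elm.
          Visit elm.
          At elm: go left to ivy.
            ivy is a leaf — visit ivy.
          At elm: no right child.
        At mint: no right child.
    At kale: go right to rose.
      Visit rose.
      At rose: go left to iris.
        Visit iris.
        At iris: no left child.
        At iris: go right to bay.
          Visit bay.
          At bay: no left child.
          At bay: go right to moss.
            moss is a leaf — visit moss.
      At rose: go right to tulip.
        Visit tulip.
        At tulip: no left child.
        At tulip: go right to ash.
          ash is a leaf — visit ash.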